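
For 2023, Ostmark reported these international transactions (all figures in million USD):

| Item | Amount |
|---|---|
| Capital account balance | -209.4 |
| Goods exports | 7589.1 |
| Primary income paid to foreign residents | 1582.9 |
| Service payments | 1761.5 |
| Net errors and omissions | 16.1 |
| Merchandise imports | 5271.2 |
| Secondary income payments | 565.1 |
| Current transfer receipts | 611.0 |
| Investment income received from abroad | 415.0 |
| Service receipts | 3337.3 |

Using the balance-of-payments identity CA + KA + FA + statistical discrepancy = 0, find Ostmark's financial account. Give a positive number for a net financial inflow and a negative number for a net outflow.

Goods balance = 7589.1 - 5271.2 = 2317.9
Services balance = 3337.3 - 1761.5 = 1575.8
Trade balance (goods + services) = 2317.9 + 1575.8 = 3893.7
Net primary income = 415.0 - 1582.9 = -1167.9
Net secondary income = 611.0 - 565.1 = 45.9
Current account = 3893.7 + (-1167.9) + 45.9 = 2771.7
Financial account = -(2771.7 + (-209.4) + 16.1) = -2578.4

-2578.4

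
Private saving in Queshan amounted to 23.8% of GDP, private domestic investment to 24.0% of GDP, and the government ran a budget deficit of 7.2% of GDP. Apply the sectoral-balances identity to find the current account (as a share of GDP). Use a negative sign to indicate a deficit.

By the sectoral-balances identity, CA = (S_private - I) + (T - G).
Private balance = 23.8 - 24.0 = -0.2
Government balance (T - G) = -7.2
CA = -0.2 + (-7.2) = -7.4

-7.4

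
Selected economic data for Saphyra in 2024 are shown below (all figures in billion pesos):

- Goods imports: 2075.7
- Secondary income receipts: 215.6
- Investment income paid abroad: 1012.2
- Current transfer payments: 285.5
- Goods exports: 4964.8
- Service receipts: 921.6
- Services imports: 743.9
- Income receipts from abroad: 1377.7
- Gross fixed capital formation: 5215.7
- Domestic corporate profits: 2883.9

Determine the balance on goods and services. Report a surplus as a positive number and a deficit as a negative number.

Goods balance = 4964.8 - 2075.7 = 2889.1
Services balance = 921.6 - 743.9 = 177.7
Trade balance (goods + services) = 2889.1 + 177.7 = 3066.8

3066.8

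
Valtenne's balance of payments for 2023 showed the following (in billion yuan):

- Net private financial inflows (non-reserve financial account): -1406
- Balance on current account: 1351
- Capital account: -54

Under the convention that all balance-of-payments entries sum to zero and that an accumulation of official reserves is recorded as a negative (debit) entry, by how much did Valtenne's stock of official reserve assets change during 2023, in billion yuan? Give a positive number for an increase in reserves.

Official reserve transactions balance = -(1351 + (-54) + (-1406)) = 109
An accumulation of reserves is recorded as a debit (negative entry), so the change in the stock of reserves is the negative of that balance.
Change in official reserves = -(109) = -109

-109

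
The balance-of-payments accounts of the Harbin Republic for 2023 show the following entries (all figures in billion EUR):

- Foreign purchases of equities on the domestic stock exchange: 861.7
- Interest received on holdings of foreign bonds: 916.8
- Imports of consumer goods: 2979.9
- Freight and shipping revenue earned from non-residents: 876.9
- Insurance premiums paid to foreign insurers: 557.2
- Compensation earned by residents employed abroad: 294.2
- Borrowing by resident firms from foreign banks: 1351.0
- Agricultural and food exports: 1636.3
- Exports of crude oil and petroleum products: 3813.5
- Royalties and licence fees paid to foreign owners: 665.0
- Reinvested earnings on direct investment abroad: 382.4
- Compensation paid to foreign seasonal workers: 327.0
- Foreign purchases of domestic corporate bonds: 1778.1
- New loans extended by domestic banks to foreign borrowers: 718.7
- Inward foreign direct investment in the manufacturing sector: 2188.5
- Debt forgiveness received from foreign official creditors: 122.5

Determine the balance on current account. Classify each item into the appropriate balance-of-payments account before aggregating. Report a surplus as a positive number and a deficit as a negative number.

3391.0

Goods: 1636.3 + 3813.5 - 2979.9 = 2469.9
Services: -557.2 - 665.0 + 876.9 = -345.3
Primary income: -327.0 + 916.8 + 382.4 + 294.2 = 1266.4
Current account = 2469.9 + (-345.3) + 1266.4 = 3391.0
(Excluded from the current account — financial account: foreign purchases of equities on the domestic stock exchange 861.7, borrowing by resident firms from foreign banks 1351.0, foreign purchases of domestic corporate bonds 1778.1, new loans extended by domestic banks to foreign borrowers 718.7, inward foreign direct investment in the manufacturing sector 2188.5; capital account: debt forgiveness received from foreign official creditors 122.5.)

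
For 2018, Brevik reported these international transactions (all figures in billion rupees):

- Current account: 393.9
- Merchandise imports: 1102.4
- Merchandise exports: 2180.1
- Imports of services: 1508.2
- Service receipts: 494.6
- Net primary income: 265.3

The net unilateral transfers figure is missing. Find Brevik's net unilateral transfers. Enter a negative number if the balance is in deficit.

64.5

Current account = goods balance + services balance + net primary income + net secondary income
Sum of the known components = 329.4
Net unilateral transfers = CA - (known components) = 393.9 - 329.4 = 64.5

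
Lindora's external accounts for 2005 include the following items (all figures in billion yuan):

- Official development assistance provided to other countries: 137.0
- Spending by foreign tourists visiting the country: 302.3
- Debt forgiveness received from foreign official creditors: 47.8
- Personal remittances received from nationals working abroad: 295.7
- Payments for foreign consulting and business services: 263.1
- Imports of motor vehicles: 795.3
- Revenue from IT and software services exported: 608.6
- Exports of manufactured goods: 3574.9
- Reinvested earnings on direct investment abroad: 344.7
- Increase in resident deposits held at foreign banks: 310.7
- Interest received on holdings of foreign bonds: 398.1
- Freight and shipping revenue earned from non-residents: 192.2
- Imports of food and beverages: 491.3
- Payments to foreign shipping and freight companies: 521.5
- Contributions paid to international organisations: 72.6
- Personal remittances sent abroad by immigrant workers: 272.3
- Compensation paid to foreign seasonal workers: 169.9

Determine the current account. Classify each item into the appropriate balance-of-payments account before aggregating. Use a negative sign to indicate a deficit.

2993.5

Goods: -795.3 + 3574.9 - 491.3 = 2288.3
Services: 608.6 + 192.2 - 263.1 - 521.5 + 302.3 = 318.5
Primary income: 344.7 + 398.1 - 169.9 = 572.9
Secondary income: 295.7 - 272.3 - 137.0 - 72.6 = -186.2
Current account = 2288.3 + 318.5 + 572.9 + (-186.2) = 2993.5
(Excluded from the current account — capital account: debt forgiveness received from foreign official creditors 47.8; financial account: increase in resident deposits held at foreign banks 310.7.)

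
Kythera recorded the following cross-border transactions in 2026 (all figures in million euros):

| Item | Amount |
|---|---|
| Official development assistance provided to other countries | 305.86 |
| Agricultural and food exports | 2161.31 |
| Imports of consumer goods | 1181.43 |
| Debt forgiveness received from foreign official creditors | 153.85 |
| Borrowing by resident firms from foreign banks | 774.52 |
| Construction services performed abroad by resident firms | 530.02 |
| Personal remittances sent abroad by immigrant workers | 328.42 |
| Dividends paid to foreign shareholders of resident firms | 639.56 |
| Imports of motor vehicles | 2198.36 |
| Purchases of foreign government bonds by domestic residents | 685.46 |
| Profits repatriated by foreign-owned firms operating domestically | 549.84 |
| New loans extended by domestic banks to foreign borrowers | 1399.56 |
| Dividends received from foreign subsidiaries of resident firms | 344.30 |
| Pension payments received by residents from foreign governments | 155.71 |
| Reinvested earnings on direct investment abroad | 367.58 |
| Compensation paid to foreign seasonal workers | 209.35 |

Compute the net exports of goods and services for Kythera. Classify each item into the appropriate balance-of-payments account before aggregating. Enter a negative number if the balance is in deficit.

-688.46

Goods: -1181.43 - 2198.36 + 2161.31 = -1218.48
Services: 530.02
Trade balance = -1218.48 + 530.02 = -688.46
(Excluded from the trade balance — secondary income: official development assistance provided to other countries 305.86, personal remittances sent abroad by immigrant workers 328.42, pension payments received by residents from foreign governments 155.71; capital account: debt forgiveness received from foreign official creditors 153.85; financial account: borrowing by resident firms from foreign banks 774.52, purchases of foreign government bonds by domestic residents 685.46, new loans extended by domestic banks to foreign borrowers 1399.56; primary income: dividends paid to foreign shareholders of resident firms 639.56, profits repatriated by foreign-owned firms operating domestically 549.84, dividends received from foreign subsidiaries of resident firms 344.30, reinvested earnings on direct investment abroad 367.58, compensation paid to foreign seasonal workers 209.35.)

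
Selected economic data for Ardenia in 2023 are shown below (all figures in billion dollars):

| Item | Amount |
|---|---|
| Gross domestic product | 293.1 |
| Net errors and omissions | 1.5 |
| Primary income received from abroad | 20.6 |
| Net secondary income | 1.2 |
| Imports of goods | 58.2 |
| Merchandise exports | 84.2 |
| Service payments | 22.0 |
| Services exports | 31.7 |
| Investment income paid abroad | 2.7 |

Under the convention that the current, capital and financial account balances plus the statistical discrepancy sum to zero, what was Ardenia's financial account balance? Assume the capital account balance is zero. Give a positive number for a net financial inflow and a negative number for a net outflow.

-56.3

Goods balance = 84.2 - 58.2 = 26.0
Services balance = 31.7 - 22.0 = 9.7
Trade balance (goods + services) = 26.0 + 9.7 = 35.7
Net primary income = 20.6 - 2.7 = 17.9
Net secondary income = 1.2
Current account = 35.7 + 17.9 + 1.2 = 54.8
Financial account = -(54.8 + 1.5) = -56.3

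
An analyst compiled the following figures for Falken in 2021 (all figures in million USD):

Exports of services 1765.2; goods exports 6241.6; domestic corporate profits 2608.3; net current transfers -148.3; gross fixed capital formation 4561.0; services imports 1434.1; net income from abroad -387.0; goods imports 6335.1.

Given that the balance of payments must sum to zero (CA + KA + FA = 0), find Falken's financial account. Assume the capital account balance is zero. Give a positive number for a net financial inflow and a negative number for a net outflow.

297.7

Goods balance = 6241.6 - 6335.1 = -93.5
Services balance = 1765.2 - 1434.1 = 331.1
Trade balance (goods + services) = -93.5 + 331.1 = 237.6
Net primary income = -387.0
Net secondary income = -148.3
Current account = 237.6 + (-387.0) + (-148.3) = -297.7
Financial account = -(-297.7) = 297.7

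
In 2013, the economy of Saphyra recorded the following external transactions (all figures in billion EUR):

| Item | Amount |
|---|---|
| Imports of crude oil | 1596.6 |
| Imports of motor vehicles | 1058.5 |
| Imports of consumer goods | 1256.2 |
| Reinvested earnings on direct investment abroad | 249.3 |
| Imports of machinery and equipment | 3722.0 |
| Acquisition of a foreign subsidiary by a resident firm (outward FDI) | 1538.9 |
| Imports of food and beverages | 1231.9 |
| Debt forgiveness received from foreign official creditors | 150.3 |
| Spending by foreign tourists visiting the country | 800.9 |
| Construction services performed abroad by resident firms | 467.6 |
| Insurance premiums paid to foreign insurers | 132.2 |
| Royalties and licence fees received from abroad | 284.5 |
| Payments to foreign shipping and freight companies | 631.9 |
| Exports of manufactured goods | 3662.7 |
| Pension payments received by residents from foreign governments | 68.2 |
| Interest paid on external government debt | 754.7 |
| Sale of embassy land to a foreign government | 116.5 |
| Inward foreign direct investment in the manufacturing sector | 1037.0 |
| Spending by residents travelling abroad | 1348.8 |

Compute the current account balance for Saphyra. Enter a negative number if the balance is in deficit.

-6199.6

Goods: -3722.0 - 1058.5 - 1231.9 - 1596.6 + 3662.7 - 1256.2 = -5202.5
Services: -631.9 + 284.5 - 1348.8 - 132.2 + 467.6 + 800.9 = -559.9
Primary income: -754.7 + 249.3 = -505.4
Secondary income: 68.2
Current account = (-5202.5) + (-559.9) + (-505.4) + 68.2 = -6199.6
(Excluded from the current account — financial account: acquisition of a foreign subsidiary by a resident firm (outward FDI) 1538.9, inward foreign direct investment in the manufacturing sector 1037.0; capital account: debt forgiveness received from foreign official creditors 150.3, sale of embassy land to a foreign government 116.5.)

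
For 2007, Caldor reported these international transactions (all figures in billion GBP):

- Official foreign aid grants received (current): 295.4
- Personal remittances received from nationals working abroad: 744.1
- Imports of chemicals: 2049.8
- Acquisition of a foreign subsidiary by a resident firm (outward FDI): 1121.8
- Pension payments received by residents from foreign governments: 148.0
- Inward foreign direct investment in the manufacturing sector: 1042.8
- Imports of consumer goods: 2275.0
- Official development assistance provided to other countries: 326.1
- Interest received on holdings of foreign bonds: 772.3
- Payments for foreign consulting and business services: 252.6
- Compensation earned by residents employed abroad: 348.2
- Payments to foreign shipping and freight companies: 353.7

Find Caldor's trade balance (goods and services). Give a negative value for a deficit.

-4931.1

Goods: -2049.8 - 2275.0 = -4324.8
Services: -252.6 - 353.7 = -606.3
Trade balance = -4324.8 + (-606.3) = -4931.1
(Excluded from the trade balance — secondary income: official foreign aid grants received (current) 295.4, personal remittances received from nationals working abroad 744.1, pension payments received by residents from foreign governments 148.0, official development assistance provided to other countries 326.1; financial account: acquisition of a foreign subsidiary by a resident firm (outward FDI) 1121.8, inward foreign direct investment in the manufacturing sector 1042.8; primary income: interest received on holdings of foreign bonds 772.3, compensation earned by residents employed abroad 348.2.)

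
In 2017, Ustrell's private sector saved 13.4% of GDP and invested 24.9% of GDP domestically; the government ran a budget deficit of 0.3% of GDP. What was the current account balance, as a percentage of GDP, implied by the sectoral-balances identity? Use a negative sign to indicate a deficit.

-11.8

By the sectoral-balances identity, CA = (S_private - I) + (T - G).
Private balance = 13.4 - 24.9 = -11.5
Government balance (T - G) = -0.3
CA = -11.5 + (-0.3) = -11.8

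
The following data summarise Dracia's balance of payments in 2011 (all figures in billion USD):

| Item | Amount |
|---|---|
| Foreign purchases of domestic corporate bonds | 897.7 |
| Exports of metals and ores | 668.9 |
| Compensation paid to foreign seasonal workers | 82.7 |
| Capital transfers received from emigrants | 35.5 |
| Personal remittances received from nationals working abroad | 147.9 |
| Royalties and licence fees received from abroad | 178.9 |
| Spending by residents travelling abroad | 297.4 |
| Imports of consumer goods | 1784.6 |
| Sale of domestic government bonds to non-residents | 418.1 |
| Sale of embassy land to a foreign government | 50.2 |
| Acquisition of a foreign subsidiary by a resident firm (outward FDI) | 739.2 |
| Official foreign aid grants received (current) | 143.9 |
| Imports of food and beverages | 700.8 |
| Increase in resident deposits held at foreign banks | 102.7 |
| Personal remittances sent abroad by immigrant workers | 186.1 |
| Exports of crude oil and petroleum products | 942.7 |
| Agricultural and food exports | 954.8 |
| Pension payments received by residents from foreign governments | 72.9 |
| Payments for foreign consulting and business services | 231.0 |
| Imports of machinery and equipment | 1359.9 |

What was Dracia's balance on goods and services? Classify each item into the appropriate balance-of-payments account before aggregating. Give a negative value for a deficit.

Goods: -1359.9 + 954.8 + 668.9 - 700.8 + 942.7 - 1784.6 = -1278.9
Services: 178.9 - 231.0 - 297.4 = -349.5
Trade balance = -1278.9 + (-349.5) = -1628.4
(Excluded from the trade balance — financial account: foreign purchases of domestic corporate bonds 897.7, sale of domestic government bonds to non-residents 418.1, acquisition of a foreign subsidiary by a resident firm (outward FDI) 739.2, increase in resident deposits held at foreign banks 102.7; primary income: compensation paid to foreign seasonal workers 82.7; capital account: capital transfers received from emigrants 35.5, sale of embassy land to a foreign government 50.2; secondary income: personal remittances received from nationals working abroad 147.9, official foreign aid grants received (current) 143.9, personal remittances sent abroad by immigrant workers 186.1, pension payments received by residents from foreign governments 72.9.)

-1628.4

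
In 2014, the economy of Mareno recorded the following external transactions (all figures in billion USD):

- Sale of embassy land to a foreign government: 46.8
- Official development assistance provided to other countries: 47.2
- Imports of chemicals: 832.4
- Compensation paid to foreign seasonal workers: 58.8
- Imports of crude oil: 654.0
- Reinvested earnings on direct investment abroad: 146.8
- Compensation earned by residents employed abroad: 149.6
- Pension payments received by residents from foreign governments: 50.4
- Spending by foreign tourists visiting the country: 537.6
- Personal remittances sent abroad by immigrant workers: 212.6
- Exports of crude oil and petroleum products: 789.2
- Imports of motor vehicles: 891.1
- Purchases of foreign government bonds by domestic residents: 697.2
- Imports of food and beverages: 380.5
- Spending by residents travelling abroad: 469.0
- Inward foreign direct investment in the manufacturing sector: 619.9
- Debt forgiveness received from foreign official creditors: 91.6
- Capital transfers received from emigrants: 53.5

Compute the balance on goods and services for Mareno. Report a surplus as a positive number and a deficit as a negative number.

-1900.2

Goods: -832.4 - 891.1 - 654.0 + 789.2 - 380.5 = -1968.8
Services: -469.0 + 537.6 = 68.6
Trade balance = -1968.8 + 68.6 = -1900.2
(Excluded from the trade balance — capital account: sale of embassy land to a foreign government 46.8, debt forgiveness received from foreign official creditors 91.6, capital transfers received from emigrants 53.5; secondary income: official development assistance provided to other countries 47.2, pension payments received by residents from foreign governments 50.4, personal remittances sent abroad by immigrant workers 212.6; primary income: compensation paid to foreign seasonal workers 58.8, reinvested earnings on direct investment abroad 146.8, compensation earned by residents employed abroad 149.6; financial account: purchases of foreign government bonds by domestic residents 697.2, inward foreign direct investment in the manufacturing sector 619.9.)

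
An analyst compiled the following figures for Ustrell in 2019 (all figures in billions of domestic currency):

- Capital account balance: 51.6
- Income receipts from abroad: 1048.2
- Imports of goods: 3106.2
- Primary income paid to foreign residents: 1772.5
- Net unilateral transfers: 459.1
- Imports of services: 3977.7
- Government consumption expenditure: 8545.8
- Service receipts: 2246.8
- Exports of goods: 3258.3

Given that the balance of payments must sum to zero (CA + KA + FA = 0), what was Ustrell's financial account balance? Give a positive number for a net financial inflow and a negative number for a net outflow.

1792.4

Goods balance = 3258.3 - 3106.2 = 152.1
Services balance = 2246.8 - 3977.7 = -1730.9
Trade balance (goods + services) = 152.1 + (-1730.9) = -1578.8
Net primary income = 1048.2 - 1772.5 = -724.3
Net secondary income = 459.1
Current account = -1578.8 + (-724.3) + 459.1 = -1844.0
Financial account = -(-1844.0 + 51.6) = 1792.4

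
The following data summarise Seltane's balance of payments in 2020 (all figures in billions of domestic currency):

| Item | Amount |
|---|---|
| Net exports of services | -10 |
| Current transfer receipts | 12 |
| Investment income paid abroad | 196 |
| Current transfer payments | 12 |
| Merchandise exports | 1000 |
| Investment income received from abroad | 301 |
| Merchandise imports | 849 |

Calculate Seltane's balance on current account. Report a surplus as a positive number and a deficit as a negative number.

246

Goods balance = 1000 - 849 = 151
Services balance = -10
Trade balance (goods + services) = 151 + (-10) = 141
Net primary income = 301 - 196 = 105
Net secondary income = 12 - 12 = 0
Current account = 141 + 105 + 0 = 246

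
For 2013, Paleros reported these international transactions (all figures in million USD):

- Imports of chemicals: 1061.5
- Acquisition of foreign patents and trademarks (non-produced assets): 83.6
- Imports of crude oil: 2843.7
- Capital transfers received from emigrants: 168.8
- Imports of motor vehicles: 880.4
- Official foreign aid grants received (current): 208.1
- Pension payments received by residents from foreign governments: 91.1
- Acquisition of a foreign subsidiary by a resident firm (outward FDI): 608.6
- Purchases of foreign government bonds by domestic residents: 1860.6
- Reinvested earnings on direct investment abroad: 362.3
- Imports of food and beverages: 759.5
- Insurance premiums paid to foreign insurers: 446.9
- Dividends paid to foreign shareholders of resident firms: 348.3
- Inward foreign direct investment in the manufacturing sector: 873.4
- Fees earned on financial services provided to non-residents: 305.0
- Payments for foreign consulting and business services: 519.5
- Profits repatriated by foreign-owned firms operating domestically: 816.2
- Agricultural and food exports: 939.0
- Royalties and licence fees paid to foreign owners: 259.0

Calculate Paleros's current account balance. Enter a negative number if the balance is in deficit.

-6029.5

Goods: -1061.5 + 939.0 - 759.5 - 2843.7 - 880.4 = -4606.1
Services: -446.9 - 259.0 - 519.5 + 305.0 = -920.4
Primary income: -348.3 + 362.3 - 816.2 = -802.2
Secondary income: 91.1 + 208.1 = 299.2
Current account = (-4606.1) + (-920.4) + (-802.2) + 299.2 = -6029.5
(Excluded from the current account — capital account: acquisition of foreign patents and trademarks (non-produced assets) 83.6, capital transfers received from emigrants 168.8; financial account: acquisition of a foreign subsidiary by a resident firm (outward FDI) 608.6, purchases of foreign government bonds by domestic residents 1860.6, inward foreign direct investment in the manufacturing sector 873.4.)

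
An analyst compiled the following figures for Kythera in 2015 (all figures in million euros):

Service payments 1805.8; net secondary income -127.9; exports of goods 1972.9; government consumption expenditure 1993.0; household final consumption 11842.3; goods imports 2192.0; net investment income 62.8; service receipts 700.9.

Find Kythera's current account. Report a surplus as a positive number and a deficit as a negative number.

-1389.1

Goods balance = 1972.9 - 2192.0 = -219.1
Services balance = 700.9 - 1805.8 = -1104.9
Trade balance (goods + services) = -219.1 + (-1104.9) = -1324.0
Net primary income = 62.8
Net secondary income = -127.9
Current account = -1324.0 + 62.8 + (-127.9) = -1389.1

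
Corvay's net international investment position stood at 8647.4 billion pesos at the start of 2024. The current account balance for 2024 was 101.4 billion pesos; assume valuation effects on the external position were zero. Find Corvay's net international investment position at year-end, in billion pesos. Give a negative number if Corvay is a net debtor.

With no valuation effects, change in NIIP = current account = 101.4
End-of-year NIIP = 8647.4 + 101.4 = 8748.8

8748.8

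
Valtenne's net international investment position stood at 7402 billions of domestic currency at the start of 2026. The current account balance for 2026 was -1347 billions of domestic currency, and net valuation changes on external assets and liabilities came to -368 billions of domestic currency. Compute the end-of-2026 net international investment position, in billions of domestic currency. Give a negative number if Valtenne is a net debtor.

Change in NIIP = current account + net valuation change = -1347 + (-368) = -1715
End-of-year NIIP = 7402 + (-1715) = 5687

5687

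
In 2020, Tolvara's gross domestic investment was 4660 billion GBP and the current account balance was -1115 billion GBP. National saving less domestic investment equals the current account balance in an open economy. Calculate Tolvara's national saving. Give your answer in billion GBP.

3545

S - I = CA (net lending to the rest of the world).
S = I + CA = 4660 + (-1115) = 3545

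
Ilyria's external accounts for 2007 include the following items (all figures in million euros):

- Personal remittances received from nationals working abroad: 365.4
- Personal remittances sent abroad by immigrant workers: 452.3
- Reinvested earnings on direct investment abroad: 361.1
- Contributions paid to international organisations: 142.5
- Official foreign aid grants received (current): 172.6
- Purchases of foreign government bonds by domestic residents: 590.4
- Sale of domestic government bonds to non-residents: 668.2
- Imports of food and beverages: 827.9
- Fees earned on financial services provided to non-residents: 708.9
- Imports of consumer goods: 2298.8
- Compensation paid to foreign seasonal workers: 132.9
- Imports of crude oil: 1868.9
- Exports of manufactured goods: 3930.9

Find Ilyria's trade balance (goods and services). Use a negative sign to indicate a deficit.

Goods: -1868.9 + 3930.9 - 827.9 - 2298.8 = -1064.7
Services: 708.9
Trade balance = -1064.7 + 708.9 = -355.8
(Excluded from the trade balance — secondary income: personal remittances received from nationals working abroad 365.4, personal remittances sent abroad by immigrant workers 452.3, contributions paid to international organisations 142.5, official foreign aid grants received (current) 172.6; primary income: reinvested earnings on direct investment abroad 361.1, compensation paid to foreign seasonal workers 132.9; financial account: purchases of foreign government bonds by domestic residents 590.4, sale of domestic government bonds to non-residents 668.2.)

-355.8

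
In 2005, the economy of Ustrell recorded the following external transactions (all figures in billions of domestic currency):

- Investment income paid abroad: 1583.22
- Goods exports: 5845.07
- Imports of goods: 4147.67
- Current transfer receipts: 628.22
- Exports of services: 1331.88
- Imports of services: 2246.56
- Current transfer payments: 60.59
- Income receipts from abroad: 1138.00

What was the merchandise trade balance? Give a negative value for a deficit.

Goods balance = 5845.07 - 4147.67 = 1697.40

1697.40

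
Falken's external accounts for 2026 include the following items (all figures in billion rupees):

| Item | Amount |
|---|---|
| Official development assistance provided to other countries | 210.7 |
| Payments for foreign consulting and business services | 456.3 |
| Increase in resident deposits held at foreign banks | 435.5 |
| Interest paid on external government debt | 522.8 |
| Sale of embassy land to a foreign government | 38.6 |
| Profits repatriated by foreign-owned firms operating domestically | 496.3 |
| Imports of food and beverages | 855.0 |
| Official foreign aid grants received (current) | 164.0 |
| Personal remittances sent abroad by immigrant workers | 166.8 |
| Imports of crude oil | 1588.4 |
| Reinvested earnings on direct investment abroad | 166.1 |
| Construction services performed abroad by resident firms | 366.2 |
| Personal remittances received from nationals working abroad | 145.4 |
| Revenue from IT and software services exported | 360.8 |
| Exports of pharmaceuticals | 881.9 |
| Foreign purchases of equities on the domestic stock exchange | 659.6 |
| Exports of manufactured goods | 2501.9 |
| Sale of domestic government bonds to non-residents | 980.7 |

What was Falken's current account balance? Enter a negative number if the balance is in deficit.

Goods: -1588.4 - 855.0 + 2501.9 + 881.9 = 940.4
Services: 366.2 - 456.3 + 360.8 = 270.7
Primary income: -496.3 + 166.1 - 522.8 = -853.0
Secondary income: -210.7 - 166.8 + 164.0 + 145.4 = -68.1
Current account = 940.4 + 270.7 + (-853.0) + (-68.1) = 290.0
(Excluded from the current account — financial account: increase in resident deposits held at foreign banks 435.5, foreign purchases of equities on the domestic stock exchange 659.6, sale of domestic government bonds to non-residents 980.7; capital account: sale of embassy land to a foreign government 38.6.)

290.0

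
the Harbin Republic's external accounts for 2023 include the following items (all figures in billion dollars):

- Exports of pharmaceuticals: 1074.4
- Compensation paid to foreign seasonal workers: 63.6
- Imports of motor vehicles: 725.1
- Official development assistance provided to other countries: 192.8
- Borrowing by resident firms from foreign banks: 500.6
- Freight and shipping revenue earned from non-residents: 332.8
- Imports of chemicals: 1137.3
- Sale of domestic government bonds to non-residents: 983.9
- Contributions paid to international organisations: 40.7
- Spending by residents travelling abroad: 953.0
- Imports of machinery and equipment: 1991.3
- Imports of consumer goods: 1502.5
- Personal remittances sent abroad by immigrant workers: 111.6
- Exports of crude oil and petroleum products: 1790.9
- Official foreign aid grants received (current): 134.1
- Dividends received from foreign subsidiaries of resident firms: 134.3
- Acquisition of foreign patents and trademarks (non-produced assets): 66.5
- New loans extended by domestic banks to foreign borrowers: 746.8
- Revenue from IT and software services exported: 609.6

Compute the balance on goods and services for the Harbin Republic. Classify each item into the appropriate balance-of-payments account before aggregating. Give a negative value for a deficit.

Goods: 1074.4 - 1991.3 - 725.1 - 1137.3 + 1790.9 - 1502.5 = -2490.9
Services: -953.0 + 609.6 + 332.8 = -10.6
Trade balance = -2490.9 + (-10.6) = -2501.5
(Excluded from the trade balance — primary income: compensation paid to foreign seasonal workers 63.6, dividends received from foreign subsidiaries of resident firms 134.3; secondary income: official development assistance provided to other countries 192.8, contributions paid to international organisations 40.7, personal remittances sent abroad by immigrant workers 111.6, official foreign aid grants received (current) 134.1; financial account: borrowing by resident firms from foreign banks 500.6, sale of domestic government bonds to non-residents 983.9, new loans extended by domestic banks to foreign borrowers 746.8; capital account: acquisition of foreign patents and trademarks (non-produced assets) 66.5.)

-2501.5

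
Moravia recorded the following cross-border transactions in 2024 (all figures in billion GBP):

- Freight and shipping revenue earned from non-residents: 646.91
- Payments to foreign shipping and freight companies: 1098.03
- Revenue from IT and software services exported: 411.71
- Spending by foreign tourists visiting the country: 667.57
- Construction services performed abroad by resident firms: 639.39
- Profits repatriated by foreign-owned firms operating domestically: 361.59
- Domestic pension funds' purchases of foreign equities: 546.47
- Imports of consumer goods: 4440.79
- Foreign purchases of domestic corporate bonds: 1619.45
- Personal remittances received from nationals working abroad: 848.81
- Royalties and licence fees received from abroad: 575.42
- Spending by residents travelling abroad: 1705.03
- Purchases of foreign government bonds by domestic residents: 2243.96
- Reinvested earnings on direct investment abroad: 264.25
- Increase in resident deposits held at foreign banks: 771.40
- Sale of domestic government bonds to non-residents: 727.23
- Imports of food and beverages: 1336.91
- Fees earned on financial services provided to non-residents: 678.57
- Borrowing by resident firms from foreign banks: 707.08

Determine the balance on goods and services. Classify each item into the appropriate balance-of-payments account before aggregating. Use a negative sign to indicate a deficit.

-4961.19

Goods: -4440.79 - 1336.91 = -5777.70
Services: -1098.03 - 1705.03 + 411.71 + 667.57 + 575.42 + 678.57 + 639.39 + 646.91 = 816.51
Trade balance = -5777.70 + 816.51 = -4961.19
(Excluded from the trade balance — primary income: profits repatriated by foreign-owned firms operating domestically 361.59, reinvested earnings on direct investment abroad 264.25; financial account: domestic pension funds' purchases of foreign equities 546.47, foreign purchases of domestic corporate bonds 1619.45, purchases of foreign government bonds by domestic residents 2243.96, increase in resident deposits held at foreign banks 771.40, sale of domestic government bonds to non-residents 727.23, borrowing by resident firms from foreign banks 707.08; secondary income: personal remittances received from nationals working abroad 848.81.)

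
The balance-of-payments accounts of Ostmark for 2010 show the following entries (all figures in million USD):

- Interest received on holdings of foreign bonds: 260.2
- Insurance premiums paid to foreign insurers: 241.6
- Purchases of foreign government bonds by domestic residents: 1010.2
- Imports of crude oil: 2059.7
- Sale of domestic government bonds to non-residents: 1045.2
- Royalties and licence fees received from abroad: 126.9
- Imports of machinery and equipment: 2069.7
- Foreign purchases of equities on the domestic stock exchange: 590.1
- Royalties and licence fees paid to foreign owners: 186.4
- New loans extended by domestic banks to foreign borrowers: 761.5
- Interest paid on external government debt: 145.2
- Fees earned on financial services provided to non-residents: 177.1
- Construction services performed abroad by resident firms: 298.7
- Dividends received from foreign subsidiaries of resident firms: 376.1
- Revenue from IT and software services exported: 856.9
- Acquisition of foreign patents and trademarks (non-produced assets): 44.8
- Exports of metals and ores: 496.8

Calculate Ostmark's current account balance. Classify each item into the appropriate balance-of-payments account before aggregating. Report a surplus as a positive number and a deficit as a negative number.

-2109.9

Goods: -2069.7 + 496.8 - 2059.7 = -3632.6
Services: 126.9 - 241.6 + 177.1 - 186.4 + 298.7 + 856.9 = 1031.6
Primary income: 376.1 + 260.2 - 145.2 = 491.1
Current account = (-3632.6) + 1031.6 + 491.1 = -2109.9
(Excluded from the current account — financial account: purchases of foreign government bonds by domestic residents 1010.2, sale of domestic government bonds to non-residents 1045.2, foreign purchases of equities on the domestic stock exchange 590.1, new loans extended by domestic banks to foreign borrowers 761.5; capital account: acquisition of foreign patents and trademarks (non-produced assets) 44.8.)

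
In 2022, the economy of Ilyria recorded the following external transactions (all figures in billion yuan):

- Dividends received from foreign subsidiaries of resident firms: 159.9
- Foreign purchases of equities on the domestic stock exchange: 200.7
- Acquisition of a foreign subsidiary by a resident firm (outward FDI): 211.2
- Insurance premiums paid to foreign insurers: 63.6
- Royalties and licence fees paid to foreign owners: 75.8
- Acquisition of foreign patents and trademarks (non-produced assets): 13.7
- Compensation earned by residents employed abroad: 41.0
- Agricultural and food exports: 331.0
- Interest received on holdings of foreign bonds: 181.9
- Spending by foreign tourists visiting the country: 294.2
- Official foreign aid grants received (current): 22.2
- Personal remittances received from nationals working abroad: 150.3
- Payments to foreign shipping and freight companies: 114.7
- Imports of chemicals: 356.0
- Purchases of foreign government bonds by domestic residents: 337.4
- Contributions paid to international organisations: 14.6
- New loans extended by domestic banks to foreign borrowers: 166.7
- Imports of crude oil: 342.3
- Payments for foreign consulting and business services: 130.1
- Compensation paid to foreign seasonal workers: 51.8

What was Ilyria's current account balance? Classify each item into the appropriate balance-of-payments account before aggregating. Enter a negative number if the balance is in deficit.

Goods: 331.0 - 356.0 - 342.3 = -367.3
Services: -130.1 + 294.2 - 63.6 - 114.7 - 75.8 = -90.0
Primary income: 159.9 - 51.8 + 41.0 + 181.9 = 331.0
Secondary income: 22.2 + 150.3 - 14.6 = 157.9
Current account = (-367.3) + (-90.0) + 331.0 + 157.9 = 31.6
(Excluded from the current account — financial account: foreign purchases of equities on the domestic stock exchange 200.7, acquisition of a foreign subsidiary by a resident firm (outward FDI) 211.2, purchases of foreign government bonds by domestic residents 337.4, new loans extended by domestic banks to foreign borrowers 166.7; capital account: acquisition of foreign patents and trademarks (non-produced assets) 13.7.)

31.6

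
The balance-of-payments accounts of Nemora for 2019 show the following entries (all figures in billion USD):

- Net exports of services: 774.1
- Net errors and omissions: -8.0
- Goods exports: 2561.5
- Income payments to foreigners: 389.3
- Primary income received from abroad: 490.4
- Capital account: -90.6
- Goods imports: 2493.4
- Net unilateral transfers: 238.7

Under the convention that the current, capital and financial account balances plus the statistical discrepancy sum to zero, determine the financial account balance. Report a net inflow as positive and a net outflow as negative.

Goods balance = 2561.5 - 2493.4 = 68.1
Services balance = 774.1
Trade balance (goods + services) = 68.1 + 774.1 = 842.2
Net primary income = 490.4 - 389.3 = 101.1
Net secondary income = 238.7
Current account = 842.2 + 101.1 + 238.7 = 1182.0
Financial account = -(1182.0 + (-90.6) + (-8.0)) = -1083.4

-1083.4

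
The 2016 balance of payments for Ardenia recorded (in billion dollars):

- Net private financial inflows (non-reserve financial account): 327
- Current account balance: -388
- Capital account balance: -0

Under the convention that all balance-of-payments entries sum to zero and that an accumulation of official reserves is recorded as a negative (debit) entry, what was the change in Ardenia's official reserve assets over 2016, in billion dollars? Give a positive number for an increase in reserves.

Official reserve transactions balance = -((-388) + -0 + 327) = 61
An accumulation of reserves is recorded as a debit (negative entry), so the change in the stock of reserves is the negative of that balance.
Change in official reserves = -(61) = -61

-61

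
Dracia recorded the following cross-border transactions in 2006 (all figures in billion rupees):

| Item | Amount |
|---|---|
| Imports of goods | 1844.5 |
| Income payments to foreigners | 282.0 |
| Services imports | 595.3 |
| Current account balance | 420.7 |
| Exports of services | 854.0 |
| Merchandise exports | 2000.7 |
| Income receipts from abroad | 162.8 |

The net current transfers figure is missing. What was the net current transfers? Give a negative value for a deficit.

125.0

Current account = goods balance + services balance + net primary income + net secondary income
Sum of the known components = 295.7
Net current transfers = CA - (known components) = 420.7 - 295.7 = 125.0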